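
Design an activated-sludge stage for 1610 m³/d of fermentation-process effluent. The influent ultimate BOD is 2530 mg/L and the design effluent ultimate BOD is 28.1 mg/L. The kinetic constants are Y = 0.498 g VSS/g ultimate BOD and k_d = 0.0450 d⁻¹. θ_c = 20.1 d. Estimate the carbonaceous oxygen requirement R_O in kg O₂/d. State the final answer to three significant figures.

R_O ≈ 2530 kg O₂/d

Correct the yield for decay: Y_obs = Y/(1 + k_d θ_c) = 0.498 / (1 + 0.0450 × 20.1) = 0.498 / 1.905 = 0.2615.
ΔS = 2530 − 28.1 = 2502 mg/L, so the substrate removal rate is 1610 × 2502/1000 = 4028 kg ultimate BOD/d.
P_X = Y_obs·Q·(S₀ − S) = 0.2615 × 4028 = 1053 kg VSS/d.
R_O = Q·ΔS − 1.42 P_X = 4028 − 1496 = 2532 kg O₂/d.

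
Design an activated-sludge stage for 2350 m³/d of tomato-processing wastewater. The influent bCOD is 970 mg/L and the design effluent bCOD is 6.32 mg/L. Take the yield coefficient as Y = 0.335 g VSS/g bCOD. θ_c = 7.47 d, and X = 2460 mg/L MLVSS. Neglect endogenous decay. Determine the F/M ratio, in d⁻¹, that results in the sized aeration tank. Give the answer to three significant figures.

Biomass mass balance (decay neglected): V·X = Y·Q·(S₀ − S)·θ_c, so V = 0.335 × 2350 × (970 − 6.32) × 7.47 / 2460 = 2304 m³.
F/M = Q·S₀ / (V·X) = 2350 × 970 / (2304 × 2460) = 0.4022 g bCOD·(g VSS·d)⁻¹.

F/M ≈ 0.402 d⁻¹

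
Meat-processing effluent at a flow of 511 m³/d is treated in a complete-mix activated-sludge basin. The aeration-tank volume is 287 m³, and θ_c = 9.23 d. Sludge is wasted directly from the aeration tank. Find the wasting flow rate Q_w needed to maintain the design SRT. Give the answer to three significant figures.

For wasting at MLVSS concentration, Q_w = V/θ_c = 287.0/9.23 = 31.09 m³/d.

Q_w ≈ 31.1 m³/d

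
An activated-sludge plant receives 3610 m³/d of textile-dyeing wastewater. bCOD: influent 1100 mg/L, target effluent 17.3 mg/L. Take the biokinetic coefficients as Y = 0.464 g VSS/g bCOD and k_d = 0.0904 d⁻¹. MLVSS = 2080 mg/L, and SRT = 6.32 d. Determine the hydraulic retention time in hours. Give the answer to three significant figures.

τ ≈ 23.3 h

Steady-state biomass mass balance: V·X·(1 + k_d·θ_c) = Y·Q·(S₀ − S)·θ_c, so V = 0.464 × 3610 × (1100 − 17.3) × 6.32 / [2080 × (1 + 0.0904 × 6.32)] = 1.15×10^7 / 3268 = 3507 m³.
τ = V/Q = 3507/3610 = 0.9714 d, or 23.31 h.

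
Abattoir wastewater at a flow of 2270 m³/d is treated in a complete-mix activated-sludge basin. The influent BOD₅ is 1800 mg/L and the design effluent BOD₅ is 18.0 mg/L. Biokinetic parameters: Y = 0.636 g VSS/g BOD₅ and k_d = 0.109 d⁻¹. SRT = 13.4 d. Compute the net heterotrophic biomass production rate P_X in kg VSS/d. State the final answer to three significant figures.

The observed yield is Y_obs = Y/(1 + k_d·θ_c) = 0.636 / (1 + 0.109 × 13.4) = 0.636 / 2.461 = 0.2585 g VSS per g BOD₅ removed.
Substrate removed = Q·(S₀ − S) = 2270 m³/d × (1800 − 18.0) g/m³ = 4.05×10^6 g/d = 4045 kg/d.
Net biomass production P_X = Y_obs × Q·(S₀ − S) = 0.2585 × 4045 = 1046 kg VSS/d.

P_X ≈ 1050 kg VSS/d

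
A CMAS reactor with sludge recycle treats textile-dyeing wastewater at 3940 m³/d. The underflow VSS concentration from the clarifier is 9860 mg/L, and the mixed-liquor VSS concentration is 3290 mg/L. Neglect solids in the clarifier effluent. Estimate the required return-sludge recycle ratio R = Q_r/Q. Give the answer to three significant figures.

R ≈ 0.501

Mass balance around the secondary clarifier (neglecting effluent solids): R = X / (X_r − X) = 3290 / (9860 − 3290) = 0.5008.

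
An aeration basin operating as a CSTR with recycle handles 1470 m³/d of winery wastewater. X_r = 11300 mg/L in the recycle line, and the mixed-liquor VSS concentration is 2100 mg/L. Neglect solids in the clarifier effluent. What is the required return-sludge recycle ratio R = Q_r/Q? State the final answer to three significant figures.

R ≈ 0.228

R = Q_r/Q = X/(X_r − X) = 2100 / (11300 − 2100) = 0.2283.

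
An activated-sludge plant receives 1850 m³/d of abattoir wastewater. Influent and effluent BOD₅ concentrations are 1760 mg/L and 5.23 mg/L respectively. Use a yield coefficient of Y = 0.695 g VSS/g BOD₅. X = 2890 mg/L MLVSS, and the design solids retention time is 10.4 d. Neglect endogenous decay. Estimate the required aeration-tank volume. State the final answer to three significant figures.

V ≈ 8120 m³

V·X = Y·Q·ΔS·θ_c gives V = 0.695 × 1850 × (1760 − 5.23) × 10.4 / 2890 = 8119 m³.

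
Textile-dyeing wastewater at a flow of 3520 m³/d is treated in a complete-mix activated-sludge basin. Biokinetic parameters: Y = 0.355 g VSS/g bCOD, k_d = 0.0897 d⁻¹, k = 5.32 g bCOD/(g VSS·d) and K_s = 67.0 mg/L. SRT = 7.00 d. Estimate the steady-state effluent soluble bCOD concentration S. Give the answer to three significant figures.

S ≈ 9.41 mg/L

From the Monod/SRT balance for a CMAS, S = K_s·(1+k_d θ_c)/[θ_c·(Y k − k_d) − 1] = 67.0 × (1 + 0.0897 × 7.00) / [7.00 × (0.355 × 5.32 − 0.0897) − 1] = 109.1 / 11.59 = 9.409 mg/L.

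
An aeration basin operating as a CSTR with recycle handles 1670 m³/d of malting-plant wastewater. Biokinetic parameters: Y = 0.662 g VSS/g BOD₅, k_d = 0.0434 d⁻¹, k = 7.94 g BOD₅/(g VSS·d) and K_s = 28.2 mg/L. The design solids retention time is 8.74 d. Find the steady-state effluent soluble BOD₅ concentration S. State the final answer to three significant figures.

From the Monod/SRT balance for a CMAS, S = K_s·(1+k_d θ_c)/[θ_c·(Y k − k_d) − 1] = 28.2 × (1 + 0.0434 × 8.74) / [8.74 × (0.662 × 7.94 − 0.0434) − 1] = 38.90 / 44.56 = 0.8729 mg/L.

S ≈ 0.873 mg/L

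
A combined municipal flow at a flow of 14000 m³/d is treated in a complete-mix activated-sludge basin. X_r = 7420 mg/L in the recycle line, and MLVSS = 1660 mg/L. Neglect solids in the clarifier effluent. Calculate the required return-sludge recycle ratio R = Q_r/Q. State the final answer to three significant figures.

R ≈ 0.288

R = Q_r/Q = X/(X_r − X) = 1660 / (7420 − 1660) = 0.2882.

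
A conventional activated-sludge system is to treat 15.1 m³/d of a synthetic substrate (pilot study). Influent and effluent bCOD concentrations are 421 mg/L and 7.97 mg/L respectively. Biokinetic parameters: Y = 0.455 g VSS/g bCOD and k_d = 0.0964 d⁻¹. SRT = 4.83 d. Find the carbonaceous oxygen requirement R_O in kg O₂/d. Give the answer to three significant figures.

R_O ≈ 3.49 kg O₂/d

Correct the yield for decay: Y_obs = Y/(1 + k_d θ_c) = 0.455 / (1 + 0.0964 × 4.83) = 0.455 / 1.466 = 0.3105.
Substrate removed = Q·(S₀ − S) = 15.1 m³/d × (421 − 7.97) g/m³ = 6.24×10^3 g/d = 6.237 kg/d.
P_X = Y_obs·Q·(S₀ − S) = 0.3105 × 6.237 = 1.936 kg VSS/d.
Carbonaceous O₂ demand = substrate oxidised − cell-mass equivalent = 6.237 − 1.42 × 1.936 = 3.487 kg O₂/d.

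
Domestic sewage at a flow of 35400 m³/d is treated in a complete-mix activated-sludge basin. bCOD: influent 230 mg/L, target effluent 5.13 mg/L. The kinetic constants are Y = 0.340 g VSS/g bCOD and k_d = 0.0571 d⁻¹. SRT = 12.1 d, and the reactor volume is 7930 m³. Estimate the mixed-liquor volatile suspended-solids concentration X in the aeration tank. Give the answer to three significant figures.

From V·X·(1 + k_d·θ_c) = Y·Q·(S₀ − S)·θ_c: X = 0.340 × 35400 × (230 − 5.13) × 12.1 / [7930 × (1 + 0.0571 × 12.1)] = 2442 mg/L.

X ≈ 2440 mg/L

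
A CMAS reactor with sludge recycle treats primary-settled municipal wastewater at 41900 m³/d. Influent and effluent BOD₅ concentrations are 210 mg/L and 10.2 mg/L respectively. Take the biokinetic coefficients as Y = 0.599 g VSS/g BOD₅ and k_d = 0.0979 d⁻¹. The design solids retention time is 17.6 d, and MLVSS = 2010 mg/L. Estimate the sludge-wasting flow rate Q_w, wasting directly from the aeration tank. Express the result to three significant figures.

Q_w ≈ 916 m³/d

From the SRT design equation V = Y Q (S₀−S) θ_c / [X (1 + k_d θ_c)] = 0.599 × 41900 × (210 − 10.2) × 17.6 / [2010 × (1 + 0.0979 × 17.6)] = 8.83×10^7 / 5473 = 16125 m³.
With mixed-liquor wasting, θ_c = V/Q_w, so Q_w = V/θ_c = 16125/17.6 = 916.2 m³/d.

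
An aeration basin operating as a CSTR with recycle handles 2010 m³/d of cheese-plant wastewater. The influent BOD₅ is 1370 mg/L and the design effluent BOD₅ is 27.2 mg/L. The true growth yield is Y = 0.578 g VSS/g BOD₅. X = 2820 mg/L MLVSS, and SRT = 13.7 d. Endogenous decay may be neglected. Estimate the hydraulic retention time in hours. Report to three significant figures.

τ ≈ 90.5 h

Biomass mass balance (decay neglected): V·X = Y·Q·(S₀ − S)·θ_c, so V = 0.578 × 2010 × (1370 − 27.2) × 13.7 / 2820 = 7579 m³.
Hydraulic retention time τ = V/Q = 7579 / 2010 = 3.771 d = 90.49 h.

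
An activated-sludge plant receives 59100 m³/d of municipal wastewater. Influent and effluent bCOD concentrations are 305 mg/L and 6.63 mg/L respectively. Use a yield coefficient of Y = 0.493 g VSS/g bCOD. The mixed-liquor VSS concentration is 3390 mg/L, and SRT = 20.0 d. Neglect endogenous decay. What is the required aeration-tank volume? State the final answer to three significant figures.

V ≈ 51300 m³

V·X = Y·Q·ΔS·θ_c gives V = 0.493 × 59100 × (305 − 6.63) × 20.0 / 3390 = 51288 m³.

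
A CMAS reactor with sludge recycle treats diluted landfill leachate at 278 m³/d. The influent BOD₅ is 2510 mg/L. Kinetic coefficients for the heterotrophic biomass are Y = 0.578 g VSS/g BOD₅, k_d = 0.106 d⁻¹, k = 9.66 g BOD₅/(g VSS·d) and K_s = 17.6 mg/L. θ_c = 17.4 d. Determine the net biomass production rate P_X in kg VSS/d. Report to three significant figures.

Effluent substrate depends only on kinetics and SRT: S = K_s(1 + k_d θ_c) / [θ_c(Yk − k_d) − 1] = 17.6 × (1 + 0.106 × 17.4) / [17.4 × (0.578 × 9.66 − 0.106) − 1] = 50.06 / 94.31 = 0.5308 mg/L.
Y_obs = Y / (1 + k_d θ_c) = 0.578 / (1 + 0.106 × 17.4) = 0.578 / 2.844 = 0.2032.
Q·(S₀ − S) = 278 × (2510 − 0.531) × 10⁻³ = 697.6 kg/d removed.
Net biomass production P_X = Y_obs × Q·(S₀ − S) = 0.2032 × 697.6 = 141.8 kg VSS/d.

P_X ≈ 142 kg VSS/d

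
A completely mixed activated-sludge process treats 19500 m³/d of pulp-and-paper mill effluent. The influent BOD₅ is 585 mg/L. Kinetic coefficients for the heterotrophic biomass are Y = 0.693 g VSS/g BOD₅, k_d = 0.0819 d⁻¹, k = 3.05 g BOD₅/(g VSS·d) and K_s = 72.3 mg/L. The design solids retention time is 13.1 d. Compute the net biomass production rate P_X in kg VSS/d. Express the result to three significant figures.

P_X ≈ 3780 kg VSS/d

From the Monod/SRT balance for a CMAS, S = K_s·(1+k_d θ_c)/[θ_c·(Y k − k_d) − 1] = 72.3 × (1 + 0.0819 × 13.1) / [13.1 × (0.693 × 3.05 − 0.0819) − 1] = 149.9 / 25.62 = 5.851 mg/L.
Observed yield with endogenous decay: Y_obs = Y / (1 + k_d·θ_c) = 0.693 / (1 + 0.0819 × 13.1) = 0.693 / 2.073 = 0.3343 g VSS/g BOD₅.
Substrate removed = Q·(S₀ − S) = 19500 m³/d × (585 − 5.85) g/m³ = 1.13×10^7 g/d = 11293 kg/d.
Net biomass production P_X = Y_obs × Q·(S₀ − S) = 0.3343 × 11293 = 3776 kg VSS/d.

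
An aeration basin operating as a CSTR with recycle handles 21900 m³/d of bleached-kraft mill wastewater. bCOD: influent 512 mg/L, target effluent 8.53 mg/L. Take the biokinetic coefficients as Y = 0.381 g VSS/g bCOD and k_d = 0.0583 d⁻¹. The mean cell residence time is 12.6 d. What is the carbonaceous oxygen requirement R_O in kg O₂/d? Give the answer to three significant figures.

The observed yield is Y_obs = Y/(1 + k_d·θ_c) = 0.381 / (1 + 0.0583 × 12.6) = 0.381 / 1.735 = 0.2196 g VSS per g bCOD removed.
Q·(S₀ − S) = 21900 × (512 − 8.53) × 10⁻³ = 11026 kg/d removed.
P_X = Y_obs·Q·(S₀ − S) = 0.2196 × 11026 = 2422 kg VSS/d.
R_O = Q·ΔS − 1.42 P_X = 11026 − 3439 = 7587 kg O₂/d.

R_O ≈ 7590 kg O₂/d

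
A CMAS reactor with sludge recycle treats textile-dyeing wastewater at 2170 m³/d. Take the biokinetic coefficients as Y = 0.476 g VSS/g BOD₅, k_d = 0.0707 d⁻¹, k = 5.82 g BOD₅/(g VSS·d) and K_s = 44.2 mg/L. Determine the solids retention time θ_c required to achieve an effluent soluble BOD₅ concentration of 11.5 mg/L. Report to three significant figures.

θ_c ≈ 1.99 d

At the target effluent, Y k S/(K_s+S) = 0.476×5.82×11.5/55.70 = 0.5720 d⁻¹.
1/θ_c = 0.5720 − 0.0707 = 0.5013 d⁻¹, so θ_c = 1.995 d.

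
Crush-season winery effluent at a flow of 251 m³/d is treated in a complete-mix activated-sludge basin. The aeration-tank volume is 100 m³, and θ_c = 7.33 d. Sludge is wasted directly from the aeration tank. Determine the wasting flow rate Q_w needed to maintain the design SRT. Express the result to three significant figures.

With mixed-liquor wasting, θ_c = V/Q_w, so Q_w = V/θ_c = 100.0/7.33 = 13.64 m³/d.

Q_w ≈ 13.6 m³/d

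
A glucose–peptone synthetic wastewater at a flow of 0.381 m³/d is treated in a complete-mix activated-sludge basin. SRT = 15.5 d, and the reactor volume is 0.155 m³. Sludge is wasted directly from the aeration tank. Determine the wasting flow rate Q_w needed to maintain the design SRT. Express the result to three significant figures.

Q_w ≈ 0.0100 m³/d

For wasting at MLVSS concentration, Q_w = V/θ_c = 0.1550/15.5 = 0.01000 m³/d.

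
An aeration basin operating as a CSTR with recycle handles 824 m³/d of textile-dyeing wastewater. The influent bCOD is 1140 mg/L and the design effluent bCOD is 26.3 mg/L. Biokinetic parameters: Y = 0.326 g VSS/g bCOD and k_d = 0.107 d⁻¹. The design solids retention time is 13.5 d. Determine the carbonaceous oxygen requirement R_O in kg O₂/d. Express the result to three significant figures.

The observed yield is Y_obs = Y/(1 + k_d·θ_c) = 0.326 / (1 + 0.107 × 13.5) = 0.326 / 2.444 = 0.1334 g VSS per g bCOD removed.
ΔS = 1140 − 26.3 = 1114 mg/L, so the substrate removal rate is 824 × 1114/1000 = 917.7 kg bCOD/d.
Biomass synthesised: P_X = Y_obs × 917.7 = 122.4 kg VSS/d.
R_O = Q·(S₀ − S) − 1.42·P_X = 917.7 − 1.42 × 122.4 = 743.9 kg O₂/d.

R_O ≈ 744 kg O₂/d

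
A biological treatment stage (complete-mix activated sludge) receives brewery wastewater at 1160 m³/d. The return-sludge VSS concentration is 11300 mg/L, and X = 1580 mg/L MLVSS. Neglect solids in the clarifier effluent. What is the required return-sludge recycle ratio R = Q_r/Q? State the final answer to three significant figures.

Solids balance on the clarifier gives (1+R)X = R·X_r, so R = X/(X_r − X) = 1580 / (11300 − 1580) = 0.1626.

R ≈ 0.163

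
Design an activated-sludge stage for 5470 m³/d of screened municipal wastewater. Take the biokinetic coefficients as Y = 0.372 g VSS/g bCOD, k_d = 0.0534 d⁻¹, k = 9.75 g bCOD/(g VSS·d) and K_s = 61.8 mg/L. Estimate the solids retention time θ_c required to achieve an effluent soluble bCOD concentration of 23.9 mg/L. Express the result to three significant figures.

From 1/θ_c = Y·k·S/(K_s + S) − k_d: Y·k·S/(K_s+S) = 0.372 × 9.75 × 23.9 / (61.8 + 23.9) = 1.011 d⁻¹.
Then 1/θ_c = μ − k_d = 1.011 − 0.0534 = 0.9581 d⁻¹, giving θ_c = 1.044 d.

θ_c ≈ 1.04 d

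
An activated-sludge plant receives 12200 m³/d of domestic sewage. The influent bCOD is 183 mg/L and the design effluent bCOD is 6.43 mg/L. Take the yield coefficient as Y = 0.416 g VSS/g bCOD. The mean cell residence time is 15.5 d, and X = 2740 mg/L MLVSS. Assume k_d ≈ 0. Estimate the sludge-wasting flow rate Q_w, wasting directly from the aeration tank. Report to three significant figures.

Q_w ≈ 327 m³/d

Biomass mass balance (decay neglected): V·X = Y·Q·(S₀ − S)·θ_c, so V = 0.416 × 12200 × (183 − 6.43) × 15.5 / 2740 = 5069 m³.
Wasting from the aeration tank: Q_w = V / θ_c = 5069 / 15.5 = 327.1 m³/d.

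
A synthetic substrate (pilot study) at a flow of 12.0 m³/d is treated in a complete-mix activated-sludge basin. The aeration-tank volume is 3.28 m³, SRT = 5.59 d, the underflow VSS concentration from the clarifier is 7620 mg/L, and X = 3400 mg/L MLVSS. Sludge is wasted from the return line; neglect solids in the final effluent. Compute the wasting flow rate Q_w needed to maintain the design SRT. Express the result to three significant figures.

θ_c = V·X/(Q_w·X_r) when wasting from the recycle, so Q_w = V·X/(θ_c·X_r) = 3.280 × 3400 / (5.59 × 7620) = 0.2618 m³/d.

Q_w ≈ 0.262 m³/d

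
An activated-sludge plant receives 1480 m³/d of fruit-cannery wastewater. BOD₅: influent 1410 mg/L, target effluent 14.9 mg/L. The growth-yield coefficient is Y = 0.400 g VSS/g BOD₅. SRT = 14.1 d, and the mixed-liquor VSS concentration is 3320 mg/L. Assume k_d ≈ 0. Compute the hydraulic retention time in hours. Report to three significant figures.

V·X = Y·Q·ΔS·θ_c gives V = 0.400 × 1480 × (1410 − 14.9) × 14.1 / 3320 = 3508 m³.
τ = V/Q = 3508/1480 = 2.370 d, or 56.88 h.

τ ≈ 56.9 h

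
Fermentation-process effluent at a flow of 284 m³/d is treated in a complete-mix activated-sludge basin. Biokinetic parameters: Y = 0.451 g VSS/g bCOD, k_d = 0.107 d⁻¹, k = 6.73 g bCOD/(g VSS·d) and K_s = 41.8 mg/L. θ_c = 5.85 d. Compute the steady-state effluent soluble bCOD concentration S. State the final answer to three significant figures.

For a completely mixed reactor with recycle the Lawrence–McCarty relation gives S = K_s·(1 + k_d·θ_c) / [θ_c·(Y·k − k_d) − 1] = 41.8 × (1 + 0.107 × 5.85) / [5.85 × (0.451 × 6.73 − 0.107) − 1] = 67.96 / 16.13 = 4.214 mg/L.

S ≈ 4.21 mg/L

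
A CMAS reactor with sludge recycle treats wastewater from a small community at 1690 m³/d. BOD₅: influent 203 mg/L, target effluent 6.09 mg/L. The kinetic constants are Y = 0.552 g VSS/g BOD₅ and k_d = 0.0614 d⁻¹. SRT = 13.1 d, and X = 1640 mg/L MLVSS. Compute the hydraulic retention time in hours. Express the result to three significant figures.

Steady-state biomass mass balance: V·X·(1 + k_d·θ_c) = Y·Q·(S₀ − S)·θ_c, so V = 0.552 × 1690 × (203 − 6.09) × 13.1 / [1640 × (1 + 0.0614 × 13.1)] = 2.41×10^6 / 2959 = 813.2 m³.
Hydraulic retention time τ = V/Q = 813.2 / 1690 = 0.4812 d = 11.55 h.

τ ≈ 11.5 h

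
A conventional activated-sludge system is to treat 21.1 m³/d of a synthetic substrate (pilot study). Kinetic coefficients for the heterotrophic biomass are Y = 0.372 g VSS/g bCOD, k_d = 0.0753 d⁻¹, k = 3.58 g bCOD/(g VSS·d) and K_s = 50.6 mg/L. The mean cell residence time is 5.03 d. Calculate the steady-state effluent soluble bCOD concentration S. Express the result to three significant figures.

For a completely mixed reactor with recycle the Lawrence–McCarty relation gives S = K_s·(1 + k_d·θ_c) / [θ_c·(Y·k − k_d) − 1] = 50.6 × (1 + 0.0753 × 5.03) / [5.03 × (0.372 × 3.58 − 0.0753) − 1] = 69.77 / 5.320 = 13.11 mg/L.

S ≈ 13.1 mg/L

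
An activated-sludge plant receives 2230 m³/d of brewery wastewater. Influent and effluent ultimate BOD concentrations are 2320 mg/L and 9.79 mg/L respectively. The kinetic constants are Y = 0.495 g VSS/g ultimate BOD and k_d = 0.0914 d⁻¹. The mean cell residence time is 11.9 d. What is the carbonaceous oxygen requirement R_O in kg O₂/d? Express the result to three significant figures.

Y_obs = Y / (1 + k_d θ_c) = 0.495 / (1 + 0.0914 × 11.9) = 0.495 / 2.088 = 0.2371.
Mass of ultimate BOD removed per day: Q(S₀ − S) = 2230 × 2310 g/m³ = 5152 kg/d.
Net sludge production P_X = 0.2371 × 5152 = 1222 kg VSS/d.
Carbonaceous O₂ demand = substrate oxidised − cell-mass equivalent = 5152 − 1.42 × 1222 = 3417 kg O₂/d.

R_O ≈ 3420 kg O₂/d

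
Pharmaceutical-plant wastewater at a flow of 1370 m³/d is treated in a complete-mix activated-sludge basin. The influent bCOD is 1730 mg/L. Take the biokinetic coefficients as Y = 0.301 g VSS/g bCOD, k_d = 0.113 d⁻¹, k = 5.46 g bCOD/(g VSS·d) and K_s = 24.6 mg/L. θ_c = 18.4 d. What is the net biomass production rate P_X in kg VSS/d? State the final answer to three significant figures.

P_X ≈ 231 kg VSS/d

For a completely mixed reactor with recycle the Lawrence–McCarty relation gives S = K_s·(1 + k_d·θ_c) / [θ_c·(Y·k − k_d) − 1] = 24.6 × (1 + 0.113 × 18.4) / [18.4 × (0.301 × 5.46 − 0.113) − 1] = 75.75 / 27.16 = 2.789 mg/L.
Observed yield with endogenous decay: Y_obs = Y / (1 + k_d·θ_c) = 0.301 / (1 + 0.113 × 18.4) = 0.301 / 3.079 = 0.09775 g VSS/g bCOD.
Q·(S₀ − S) = 1370 × (1730 − 2.79) × 10⁻³ = 2366 kg/d removed.
Net biomass production P_X = Y_obs × Q·(S₀ − S) = 0.09775 × 2366 = 231.3 kg VSS/d.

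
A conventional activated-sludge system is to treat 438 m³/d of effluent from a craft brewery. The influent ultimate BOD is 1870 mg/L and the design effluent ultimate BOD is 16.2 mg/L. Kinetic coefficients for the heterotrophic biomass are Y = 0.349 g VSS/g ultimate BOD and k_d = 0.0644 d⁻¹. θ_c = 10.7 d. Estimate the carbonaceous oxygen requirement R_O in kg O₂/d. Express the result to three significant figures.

R_O ≈ 574 kg O₂/d

Y_obs = Y / (1 + k_d θ_c) = 0.349 / (1 + 0.0644 × 10.7) = 0.349 / 1.689 = 0.2066.
Q·(S₀ − S) = 438 × (1870 − 16.2) × 10⁻³ = 812.0 kg/d removed.
Net sludge production P_X = 0.2066 × 812.0 = 167.8 kg VSS/d.
Carbonaceous O₂ demand = substrate oxidised − cell-mass equivalent = 812.0 − 1.42 × 167.8 = 573.7 kg O₂/d.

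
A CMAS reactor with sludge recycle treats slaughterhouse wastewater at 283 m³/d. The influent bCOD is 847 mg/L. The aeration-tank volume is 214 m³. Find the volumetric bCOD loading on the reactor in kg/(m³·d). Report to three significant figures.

L_v = Q S₀ / V = 283 × 847 × 10⁻³ / 214.0 = 1.120 kg/(m³·d).

L_v ≈ 1.12 kg bCOD/(m³·d)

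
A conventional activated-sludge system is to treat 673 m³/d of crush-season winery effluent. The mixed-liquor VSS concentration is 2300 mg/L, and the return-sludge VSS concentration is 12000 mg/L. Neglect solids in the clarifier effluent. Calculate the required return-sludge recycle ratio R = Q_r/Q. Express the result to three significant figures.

Solids balance on the clarifier gives (1+R)X = R·X_r, so R = X/(X_r − X) = 2300 / (12000 − 2300) = 0.2371.

R ≈ 0.237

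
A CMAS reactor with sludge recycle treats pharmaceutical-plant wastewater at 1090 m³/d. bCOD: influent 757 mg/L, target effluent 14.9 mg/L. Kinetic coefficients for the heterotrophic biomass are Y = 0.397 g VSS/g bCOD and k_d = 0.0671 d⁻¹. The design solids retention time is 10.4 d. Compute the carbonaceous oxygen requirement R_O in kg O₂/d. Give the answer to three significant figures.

Y_obs = Y / (1 + k_d θ_c) = 0.397 / (1 + 0.0671 × 10.4) = 0.397 / 1.698 = 0.2338.
Q·(S₀ − S) = 1090 × (757 − 14.9) × 10⁻³ = 808.9 kg/d removed.
P_X = Y_obs·Q·(S₀ − S) = 0.2338 × 808.9 = 189.1 kg VSS/d.
Carbonaceous O₂ demand = substrate oxidised − cell-mass equivalent = 808.9 − 1.42 × 189.1 = 540.3 kg O₂/d.

R_O ≈ 540 kg O₂/d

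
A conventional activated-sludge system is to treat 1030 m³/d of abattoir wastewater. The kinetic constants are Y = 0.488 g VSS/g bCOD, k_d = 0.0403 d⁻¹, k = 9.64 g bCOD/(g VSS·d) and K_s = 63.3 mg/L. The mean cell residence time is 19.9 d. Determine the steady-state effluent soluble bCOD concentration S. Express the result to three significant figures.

Effluent substrate depends only on kinetics and SRT: S = K_s(1 + k_d θ_c) / [θ_c(Yk − k_d) − 1] = 63.3 × (1 + 0.0403 × 19.9) / [19.9 × (0.488 × 9.64 − 0.0403) − 1] = 114.1 / 91.81 = 1.242 mg/L.

S ≈ 1.24 mg/L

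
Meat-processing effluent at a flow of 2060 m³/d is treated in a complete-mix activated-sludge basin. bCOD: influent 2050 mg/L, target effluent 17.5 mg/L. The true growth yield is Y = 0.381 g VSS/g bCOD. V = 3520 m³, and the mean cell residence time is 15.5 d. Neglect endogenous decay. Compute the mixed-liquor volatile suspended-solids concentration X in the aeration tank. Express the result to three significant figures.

X ≈ 7020 mg/L

From V·X = Y·Q·(S₀ − S)·θ_c (decay neglected): X = 0.381 × 2060 × (2050 − 17.5) × 15.5 / 3520 = 7024 mg/L.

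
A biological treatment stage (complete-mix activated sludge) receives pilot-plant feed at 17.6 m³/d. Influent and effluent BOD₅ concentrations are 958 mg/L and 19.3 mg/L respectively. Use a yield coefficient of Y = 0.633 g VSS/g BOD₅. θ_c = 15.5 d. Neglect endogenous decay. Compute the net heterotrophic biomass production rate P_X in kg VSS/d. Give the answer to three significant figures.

P_X ≈ 10.5 kg VSS/d

Since k_d ≈ 0, Y_obs = Y = 0.633 g VSS/g BOD₅.
Mass of BOD₅ removed per day: Q(S₀ − S) = 17.6 × 938.7 g/m³ = 16.52 kg/d.
Net biomass production P_X = Y_obs × Q·(S₀ − S) = 0.6330 × 16.52 = 10.46 kg VSS/d.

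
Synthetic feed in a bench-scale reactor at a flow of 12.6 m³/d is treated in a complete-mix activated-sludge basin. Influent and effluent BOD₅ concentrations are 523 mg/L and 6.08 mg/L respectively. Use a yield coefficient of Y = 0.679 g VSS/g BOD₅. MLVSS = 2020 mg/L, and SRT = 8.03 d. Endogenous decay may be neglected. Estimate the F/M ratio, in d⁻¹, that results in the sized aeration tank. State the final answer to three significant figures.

F/M ≈ 0.186 d⁻¹

With k_d = 0 the design equation reduces to V = Y Q (S₀−S) θ_c / X = 0.679 × 12.6 × (523 − 6.08) × 8.03 / 2020 = 17.58 m³.
F/M = applied load / biomass = Q·S₀/(V·X) = 12.6 × 523 / (17.58 × 2020) = 0.1856 d⁻¹.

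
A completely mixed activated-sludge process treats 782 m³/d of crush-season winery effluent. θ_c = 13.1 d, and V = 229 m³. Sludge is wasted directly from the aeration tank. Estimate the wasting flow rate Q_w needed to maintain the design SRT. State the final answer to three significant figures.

With mixed-liquor wasting, θ_c = V/Q_w, so Q_w = V/θ_c = 229.0/13.1 = 17.48 m³/d.

Q_w ≈ 17.5 m³/d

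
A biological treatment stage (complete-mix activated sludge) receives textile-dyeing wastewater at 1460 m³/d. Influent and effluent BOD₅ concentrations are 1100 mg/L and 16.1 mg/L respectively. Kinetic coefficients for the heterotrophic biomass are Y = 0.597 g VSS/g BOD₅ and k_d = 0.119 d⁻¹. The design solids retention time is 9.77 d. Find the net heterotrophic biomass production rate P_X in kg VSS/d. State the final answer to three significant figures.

The observed yield is Y_obs = Y/(1 + k_d·θ_c) = 0.597 / (1 + 0.119 × 9.77) = 0.597 / 2.163 = 0.2761 g VSS per g BOD₅ removed.
Substrate removed = Q·(S₀ − S) = 1460 m³/d × (1100 − 16.1) g/m³ = 1.58×10^6 g/d = 1582 kg/d.
So the net sludge growth is P_X = 0.2761 × 1582 = 436.9 kg VSS/d.

P_X ≈ 437 kg VSS/d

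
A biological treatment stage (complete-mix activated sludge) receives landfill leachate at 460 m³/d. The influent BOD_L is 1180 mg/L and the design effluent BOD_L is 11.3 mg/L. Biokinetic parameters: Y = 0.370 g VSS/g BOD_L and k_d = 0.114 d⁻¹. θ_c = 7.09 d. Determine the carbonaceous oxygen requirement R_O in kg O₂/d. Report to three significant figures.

R_O ≈ 381 kg O₂/d

The observed yield is Y_obs = Y/(1 + k_d·θ_c) = 0.370 / (1 + 0.114 × 7.09) = 0.370 / 1.808 = 0.2046 g VSS per g BOD_L removed.
Q·(S₀ − S) = 460 × (1180 − 11.3) × 10⁻³ = 537.6 kg/d removed.
P_X = Y_obs·Q·(S₀ − S) = 0.2046 × 537.6 = 110.0 kg VSS/d.
Carbonaceous O₂ demand = substrate oxidised − cell-mass equivalent = 537.6 − 1.42 × 110.0 = 381.4 kg O₂/d.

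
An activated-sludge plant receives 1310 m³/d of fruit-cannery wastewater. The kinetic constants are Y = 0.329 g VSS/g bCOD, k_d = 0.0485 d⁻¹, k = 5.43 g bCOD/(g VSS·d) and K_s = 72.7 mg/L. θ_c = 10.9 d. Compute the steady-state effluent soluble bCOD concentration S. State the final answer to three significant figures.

From the Monod/SRT balance for a CMAS, S = K_s·(1+k_d θ_c)/[θ_c·(Y k − k_d) − 1] = 72.7 × (1 + 0.0485 × 10.9) / [10.9 × (0.329 × 5.43 − 0.0485) − 1] = 111.1 / 17.94 = 6.193 mg/L.

S ≈ 6.19 mg/L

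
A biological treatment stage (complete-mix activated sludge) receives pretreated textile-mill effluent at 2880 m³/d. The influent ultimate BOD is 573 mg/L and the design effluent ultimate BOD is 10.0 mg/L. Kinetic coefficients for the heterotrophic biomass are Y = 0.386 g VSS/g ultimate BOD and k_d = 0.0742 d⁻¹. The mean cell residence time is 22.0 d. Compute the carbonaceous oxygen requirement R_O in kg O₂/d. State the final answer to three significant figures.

R_O ≈ 1280 kg O₂/d

Observed yield with endogenous decay: Y_obs = Y / (1 + k_d·θ_c) = 0.386 / (1 + 0.0742 × 22.0) = 0.386 / 2.632 = 0.1466 g VSS/g ultimate BOD.
ΔS = 573 − 10.0 = 563.0 mg/L, so the substrate removal rate is 2880 × 563.0/1000 = 1621 kg ultimate BOD/d.
Biomass synthesised: P_X = Y_obs × 1621 = 237.8 kg VSS/d.
R_O = Q·ΔS − 1.42 P_X = 1621 − 337.6 = 1284 kg O₂/d.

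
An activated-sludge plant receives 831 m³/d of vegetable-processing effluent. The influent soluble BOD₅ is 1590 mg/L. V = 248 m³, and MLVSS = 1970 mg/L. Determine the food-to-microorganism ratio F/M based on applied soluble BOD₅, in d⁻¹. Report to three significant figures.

F/M ≈ 2.70 d⁻¹

F/M = Q·S₀ / (V·X) = 831 × 1590 / (248.0 × 1970) = 2.704 g soluble BOD₅·(g VSS·d)⁻¹.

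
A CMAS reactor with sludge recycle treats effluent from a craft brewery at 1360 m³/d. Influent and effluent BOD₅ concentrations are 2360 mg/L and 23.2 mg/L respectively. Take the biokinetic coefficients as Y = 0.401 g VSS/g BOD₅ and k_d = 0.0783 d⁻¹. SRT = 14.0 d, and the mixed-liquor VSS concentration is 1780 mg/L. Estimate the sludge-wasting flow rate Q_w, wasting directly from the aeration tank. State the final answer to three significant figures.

Q_w ≈ 342 m³/d

Rearranging the biomass balance for a CMAS with decay, V = Y·Q·ΔS·θ_c / [X·(1+k_d θ_c)] = 0.401 × 1360 × (2360 − 23.2) × 14.0 / [1780 × (1 + 0.0783 × 14.0)] = 1.78×10^7 / 3731 = 4782 m³.
With mixed-liquor wasting, θ_c = V/Q_w, so Q_w = V/θ_c = 4782/14.0 = 341.5 m³/d.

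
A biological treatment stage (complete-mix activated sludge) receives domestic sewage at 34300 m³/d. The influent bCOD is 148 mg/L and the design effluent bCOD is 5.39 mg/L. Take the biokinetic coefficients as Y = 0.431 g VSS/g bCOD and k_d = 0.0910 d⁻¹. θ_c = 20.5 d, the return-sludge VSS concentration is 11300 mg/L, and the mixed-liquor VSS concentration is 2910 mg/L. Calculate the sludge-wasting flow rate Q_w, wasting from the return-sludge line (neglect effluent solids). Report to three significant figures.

Steady-state biomass mass balance: V·X·(1 + k_d·θ_c) = Y·Q·(S₀ − S)·θ_c, so V = 0.431 × 34300 × (148 − 5.39) × 20.5 / [2910 × (1 + 0.0910 × 20.5)] = 4.32×10^7 / 8339 = 5183 m³.
Q_w = (V·X)/(θ_c X_r) = 5183 × 2910 / (20.5 × 11300) = 65.11 m³/d.

Q_w ≈ 65.1 m³/d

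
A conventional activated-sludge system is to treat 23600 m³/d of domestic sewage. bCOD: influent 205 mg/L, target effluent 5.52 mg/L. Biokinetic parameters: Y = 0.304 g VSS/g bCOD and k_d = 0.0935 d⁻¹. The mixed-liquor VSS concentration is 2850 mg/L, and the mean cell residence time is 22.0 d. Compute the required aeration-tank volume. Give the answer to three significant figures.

Steady-state biomass mass balance: V·X·(1 + k_d·θ_c) = Y·Q·(S₀ − S)·θ_c, so V = 0.304 × 23600 × (205 − 5.52) × 22.0 / [2850 × (1 + 0.0935 × 22.0)] = 3.15×10^7 / 8712 = 3614 m³.

V ≈ 3610 m³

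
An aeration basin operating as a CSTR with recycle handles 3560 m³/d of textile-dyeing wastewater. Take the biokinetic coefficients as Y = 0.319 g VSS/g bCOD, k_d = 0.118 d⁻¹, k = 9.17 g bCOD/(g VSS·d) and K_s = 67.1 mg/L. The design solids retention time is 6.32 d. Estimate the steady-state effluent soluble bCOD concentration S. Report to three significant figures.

From the Monod/SRT balance for a CMAS, S = K_s·(1+k_d θ_c)/[θ_c·(Y k − k_d) − 1] = 67.1 × (1 + 0.118 × 6.32) / [6.32 × (0.319 × 9.17 − 0.118) − 1] = 117.1 / 16.74 = 6.997 mg/L.

S ≈ 7.00 mg/L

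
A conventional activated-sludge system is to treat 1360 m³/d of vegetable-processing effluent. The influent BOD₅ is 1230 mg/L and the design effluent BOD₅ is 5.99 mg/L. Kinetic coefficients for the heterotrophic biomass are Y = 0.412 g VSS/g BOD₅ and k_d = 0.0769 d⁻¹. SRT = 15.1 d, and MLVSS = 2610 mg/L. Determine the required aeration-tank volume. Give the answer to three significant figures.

V ≈ 1840 m³

Rearranging the biomass balance for a CMAS with decay, V = Y·Q·ΔS·θ_c / [X·(1+k_d θ_c)] = 0.412 × 1360 × (1230 − 5.99) × 15.1 / [2610 × (1 + 0.0769 × 15.1)] = 1.04×10^7 / 5641 = 1836 m³.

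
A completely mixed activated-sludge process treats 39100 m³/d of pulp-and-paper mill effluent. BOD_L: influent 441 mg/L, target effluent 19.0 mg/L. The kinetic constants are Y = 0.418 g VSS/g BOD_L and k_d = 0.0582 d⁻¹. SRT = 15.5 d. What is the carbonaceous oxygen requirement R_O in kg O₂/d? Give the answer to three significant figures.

R_O ≈ 11400 kg O₂/d

Correct the yield for decay: Y_obs = Y/(1 + k_d θ_c) = 0.418 / (1 + 0.0582 × 15.5) = 0.418 / 1.902 = 0.2198.
ΔS = 441 − 19.0 = 422.0 mg/L, so the substrate removal rate is 39100 × 422.0/1000 = 16500 kg BOD_L/d.
Net sludge production P_X = 0.2198 × 16500 = 3626 kg VSS/d.
Carbonaceous O₂ demand = substrate oxidised − cell-mass equivalent = 16500 − 1.42 × 3626 = 11351 kg O₂/d.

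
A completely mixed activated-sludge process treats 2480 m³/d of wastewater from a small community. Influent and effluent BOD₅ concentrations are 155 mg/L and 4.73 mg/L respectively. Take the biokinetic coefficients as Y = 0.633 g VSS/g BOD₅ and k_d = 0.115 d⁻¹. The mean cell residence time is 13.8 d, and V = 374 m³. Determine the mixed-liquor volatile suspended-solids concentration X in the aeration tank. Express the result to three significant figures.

X ≈ 3360 mg/L

From V·X·(1 + k_d·θ_c) = Y·Q·(S₀ − S)·θ_c: X = 0.633 × 2480 × (155 − 4.73) × 13.8 / [374 × (1 + 0.115 × 13.8)] = 3365 mg/L.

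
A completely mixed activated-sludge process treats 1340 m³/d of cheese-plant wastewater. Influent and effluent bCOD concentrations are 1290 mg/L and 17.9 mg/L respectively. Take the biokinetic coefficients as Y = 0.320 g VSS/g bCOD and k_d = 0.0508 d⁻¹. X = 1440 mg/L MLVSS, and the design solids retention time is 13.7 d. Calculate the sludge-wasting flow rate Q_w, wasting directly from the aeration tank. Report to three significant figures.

Q_w ≈ 223 m³/d

Rearranging the biomass balance for a CMAS with decay, V = Y·Q·ΔS·θ_c / [X·(1+k_d θ_c)] = 0.320 × 1340 × (1290 − 17.9) × 13.7 / [1440 × (1 + 0.0508 × 13.7)] = 7.47×10^6 / 2442 = 3060 m³.
Wasting from the aeration tank: Q_w = V / θ_c = 3060 / 13.7 = 223.4 m³/d.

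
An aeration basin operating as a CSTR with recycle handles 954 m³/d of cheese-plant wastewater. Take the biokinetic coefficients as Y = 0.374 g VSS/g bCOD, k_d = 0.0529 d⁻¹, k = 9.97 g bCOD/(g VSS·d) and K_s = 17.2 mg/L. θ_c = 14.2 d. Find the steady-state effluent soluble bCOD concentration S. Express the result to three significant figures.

S ≈ 0.588 mg/L

For a completely mixed reactor with recycle the Lawrence–McCarty relation gives S = K_s·(1 + k_d·θ_c) / [θ_c·(Y·k − k_d) − 1] = 17.2 × (1 + 0.0529 × 14.2) / [14.2 × (0.374 × 9.97 − 0.0529) − 1] = 30.12 / 51.20 = 0.5883 mg/L.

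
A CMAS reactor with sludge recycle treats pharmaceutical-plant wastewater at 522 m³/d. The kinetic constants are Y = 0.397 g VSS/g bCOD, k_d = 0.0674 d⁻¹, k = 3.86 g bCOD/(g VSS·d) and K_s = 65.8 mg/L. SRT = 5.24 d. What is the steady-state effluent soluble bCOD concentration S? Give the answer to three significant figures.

For a completely mixed reactor with recycle the Lawrence–McCarty relation gives S = K_s·(1 + k_d·θ_c) / [θ_c·(Y·k − k_d) − 1] = 65.8 × (1 + 0.0674 × 5.24) / [5.24 × (0.397 × 3.86 − 0.0674) − 1] = 89.04 / 6.677 = 13.34 mg/L.

S ≈ 13.3 mg/L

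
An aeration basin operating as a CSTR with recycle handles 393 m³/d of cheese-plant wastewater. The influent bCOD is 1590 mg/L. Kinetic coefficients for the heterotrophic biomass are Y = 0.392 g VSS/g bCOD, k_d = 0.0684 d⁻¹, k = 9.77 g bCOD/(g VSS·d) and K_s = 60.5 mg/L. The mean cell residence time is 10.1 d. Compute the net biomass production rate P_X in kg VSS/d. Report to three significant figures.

P_X ≈ 145 kg VSS/d

For a completely mixed reactor with recycle the Lawrence–McCarty relation gives S = K_s·(1 + k_d·θ_c) / [θ_c·(Y·k − k_d) − 1] = 60.5 × (1 + 0.0684 × 10.1) / [10.1 × (0.392 × 9.77 − 0.0684) − 1] = 102.3 / 36.99 = 2.765 mg/L.
Observed yield with endogenous decay: Y_obs = Y / (1 + k_d·θ_c) = 0.392 / (1 + 0.0684 × 10.1) = 0.392 / 1.691 = 0.2318 g VSS/g bCOD.
ΔS = 1590 − 2.77 = 1587 mg/L, so the substrate removal rate is 393 × 1587/1000 = 623.8 kg bCOD/d.
Biomass produced: P_X = Y_obs·Q·ΔS = 0.2318 × 623.8 ≈ 144.6 kg VSS/d.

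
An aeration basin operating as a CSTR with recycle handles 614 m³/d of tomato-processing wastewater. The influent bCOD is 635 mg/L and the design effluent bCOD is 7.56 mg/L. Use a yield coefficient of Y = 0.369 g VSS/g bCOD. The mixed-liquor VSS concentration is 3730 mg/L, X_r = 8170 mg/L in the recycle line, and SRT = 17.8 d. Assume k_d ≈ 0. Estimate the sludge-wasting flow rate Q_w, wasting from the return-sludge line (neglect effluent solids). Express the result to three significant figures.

Q_w ≈ 17.4 m³/d

Biomass mass balance (decay neglected): V·X = Y·Q·(S₀ − S)·θ_c, so V = 0.369 × 614 × (635 − 7.56) × 17.8 / 3730 = 678.4 m³.
θ_c = V·X/(Q_w·X_r) when wasting from the recycle, so Q_w = V·X/(θ_c·X_r) = 678.4 × 3730 / (17.8 × 8170) = 17.40 m³/d.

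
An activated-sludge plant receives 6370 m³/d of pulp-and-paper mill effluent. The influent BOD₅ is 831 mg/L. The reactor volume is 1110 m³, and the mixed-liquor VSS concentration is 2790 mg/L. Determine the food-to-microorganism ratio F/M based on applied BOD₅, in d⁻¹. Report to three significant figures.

F/M = applied load / biomass = Q·S₀/(V·X) = 6370 × 831 / (1110 × 2790) = 1.709 d⁻¹.

F/M ≈ 1.71 d⁻¹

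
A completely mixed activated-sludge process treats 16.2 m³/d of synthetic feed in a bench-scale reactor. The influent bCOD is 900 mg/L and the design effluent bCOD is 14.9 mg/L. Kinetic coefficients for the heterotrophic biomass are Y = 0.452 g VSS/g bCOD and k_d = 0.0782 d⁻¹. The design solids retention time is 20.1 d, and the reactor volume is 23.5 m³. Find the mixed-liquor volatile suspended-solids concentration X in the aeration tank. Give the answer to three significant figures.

From V·X·(1 + k_d·θ_c) = Y·Q·(S₀ − S)·θ_c: X = 0.452 × 16.2 × (900 − 14.9) × 20.1 / [23.5 × (1 + 0.0782 × 20.1)] = 2155 mg/L.

X ≈ 2160 mg/L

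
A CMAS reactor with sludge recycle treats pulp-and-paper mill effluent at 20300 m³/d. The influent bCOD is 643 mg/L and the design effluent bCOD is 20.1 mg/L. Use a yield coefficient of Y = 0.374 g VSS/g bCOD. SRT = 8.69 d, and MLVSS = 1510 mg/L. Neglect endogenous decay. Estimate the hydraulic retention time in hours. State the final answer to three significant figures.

τ ≈ 32.2 h

Biomass mass balance (decay neglected): V·X = Y·Q·(S₀ − S)·θ_c, so V = 0.374 × 20300 × (643 − 20.1) × 8.69 / 1510 = 27216 m³.
τ = V/Q = 27216/20300 = 1.341 d, or 32.18 h.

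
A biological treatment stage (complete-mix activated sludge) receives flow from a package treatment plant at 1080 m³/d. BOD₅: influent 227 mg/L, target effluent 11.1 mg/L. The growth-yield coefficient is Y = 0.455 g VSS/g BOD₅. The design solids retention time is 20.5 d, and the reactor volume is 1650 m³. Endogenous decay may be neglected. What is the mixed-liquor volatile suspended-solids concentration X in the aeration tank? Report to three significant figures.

X ≈ 1320 mg/L

From V·X = Y·Q·(S₀ − S)·θ_c (decay neglected): X = 0.455 × 1080 × (227 − 11.1) × 20.5 / 1650 = 1318 mg/L.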